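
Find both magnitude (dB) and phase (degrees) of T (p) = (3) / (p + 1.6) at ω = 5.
Substitute p = j*5: T(j5) = 0.174165 - 0.544267j.
|T| = 20*log₁₀(sqrt(Re²+Im²)) = -4.86 dB.
∠T = atan2(Im, Re) = -72.26°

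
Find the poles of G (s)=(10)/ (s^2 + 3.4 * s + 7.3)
Set denominator = 0: s^2 + 3.4*s + 7.3 = 0 → Poles: -1.7 + 2.1j, -1.7 - 2.1j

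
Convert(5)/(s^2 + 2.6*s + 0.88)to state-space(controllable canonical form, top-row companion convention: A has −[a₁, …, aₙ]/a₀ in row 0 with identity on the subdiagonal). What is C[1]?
Reachable canonical form: C = numerator coefficients (right-aligned, zero-padded to length n).
num = 5, C = [[0, 5]].
C[1] = 5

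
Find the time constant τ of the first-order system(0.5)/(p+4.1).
First-order system: τ = -1/pole. Pole = -4.1. τ = -1/(-4.1) = 0.2439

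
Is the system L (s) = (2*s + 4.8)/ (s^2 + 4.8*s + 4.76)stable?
Denominator: s^2 + 4.8*s + 4.76 = (s + 3.4)(s + 1.4). Poles: -1.4, -3.4. All Re(p)<0: Yes (stable)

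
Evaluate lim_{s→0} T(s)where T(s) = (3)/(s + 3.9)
DC gain = T(0) = num(0)/den(0) = 3/3.9 = 0.7692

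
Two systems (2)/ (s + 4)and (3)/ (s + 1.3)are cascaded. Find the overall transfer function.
Series: H = H₁ · H₂ = (n₁·n₂)/(d₁·d₂).
Num: n₁·n₂ = 6. Den: d₁·d₂ = s^2 + 5.3*s + 5.2.
H(s) = (6)/(s^2 + 5.3*s + 5.2)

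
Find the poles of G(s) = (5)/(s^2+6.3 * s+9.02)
Set denominator = 0: s^2 + 6.3*s + 9.02 = (s + 4.1)(s + 2.2) = 0 → Poles: -2.2, -4.1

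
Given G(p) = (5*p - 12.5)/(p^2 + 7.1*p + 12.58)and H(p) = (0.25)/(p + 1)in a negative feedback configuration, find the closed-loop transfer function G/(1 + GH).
Closed-loop T = G/(1+GH).
Numerator: G_num * H_den = 5*p^2 - 7.5*p - 12.5.
Denominator: G_den * H_den + G_num * H_num = (p^3 + 8.1*p^2 + 19.68*p + 12.58) + (1.25*p - 3.125) = p^3 + 8.1*p^2 + 20.93*p + 9.455.
T(p) = (5*p^2 - 7.5*p - 12.5)/(p^3 + 8.1*p^2 + 20.93*p + 9.455)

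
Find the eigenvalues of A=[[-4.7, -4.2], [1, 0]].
Eigenvalues solve det(λI - A) = 0.
Characteristic polynomial: λ^2 + 4.7*λ + 4.2 = 0.
Factor: (λ + 3.5)(λ + 1.2) = 0.
Roots: -1.2, -3.5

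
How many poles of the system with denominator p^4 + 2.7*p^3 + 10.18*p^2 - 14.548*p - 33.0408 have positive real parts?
p^4 + 2.7*p^3 + 10.18*p^2 - 14.548*p - 33.0408 = (p - 1.8)(p + 1.3)(p^2 + 3.2*p + 14.12). Poles: -1.3, -1.6 + 3.4j, -1.6 - 3.4j, 1.8. RHP poles (Re>0): 1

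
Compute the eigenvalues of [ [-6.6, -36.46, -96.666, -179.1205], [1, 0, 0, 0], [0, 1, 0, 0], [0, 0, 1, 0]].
Eigenvalues solve det(λI - A) = 0.
Characteristic polynomial: λ^4 + 6.6*λ^3 + 36.46*λ^2 + 96.666*λ + 179.1205 = 0.
Factor: (λ^2 + 4.6*λ + 11.05)(λ^2 + 2*λ + 16.21) = 0.
Roots: -1 + 3.9j, -1 - 3.9j, -2.3 + 2.4j, -2.3 - 2.4j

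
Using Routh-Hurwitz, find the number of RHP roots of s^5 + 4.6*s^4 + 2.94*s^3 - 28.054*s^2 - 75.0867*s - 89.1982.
Routh array:
s^5: [1, 2.94, -75.0867]; s^4: [4.6, -28.054, -89.1982]; s^3: [9.0387, -55.6958]; s^2: [0.290866, -89.1982]; s^1: [2716.15]; s^0: [-89.1982]
First column: [1, 4.6, 9.0387, 0.290866, 2716.15, -89.1982]. Sign changes = RHP roots = 1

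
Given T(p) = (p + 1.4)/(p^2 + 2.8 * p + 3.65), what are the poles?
Set denominator = 0: p^2 + 2.8*p + 3.65 = 0 → Poles: -1.4 + 1.3j, -1.4 - 1.3j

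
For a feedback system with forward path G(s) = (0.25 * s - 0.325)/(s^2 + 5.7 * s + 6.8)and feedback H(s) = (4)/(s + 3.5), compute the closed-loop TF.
Closed-loop T = G/(1+GH).
Numerator: G_num * H_den = 0.25*s^2 + 0.55*s - 1.1375.
Denominator: G_den * H_den + G_num * H_num = (s^3 + 9.2*s^2 + 26.75*s + 23.8) + (s - 1.3) = s^3 + 9.2*s^2 + 27.75*s + 22.5.
T(s) = (0.25*s^2 + 0.55*s - 1.1375)/(s^3 + 9.2*s^2 + 27.75*s + 22.5)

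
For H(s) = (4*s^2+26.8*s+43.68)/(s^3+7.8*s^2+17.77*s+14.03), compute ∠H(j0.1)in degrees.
Substitute s = j*0.1: H(j0.1) = 3.10205 - 0.202784j.
∠H(j0.1) = atan2(Im, Re) = atan2(-0.202784, 3.10205) = -3.74°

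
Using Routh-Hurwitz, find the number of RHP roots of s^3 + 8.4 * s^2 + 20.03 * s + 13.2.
Routh array:
s^3: [1, 20.03]; s^2: [8.4, 13.2]; s^1: [18.4586]; s^0: [13.2]
First column: [1, 8.4, 18.4586, 13.2]. Sign changes = RHP roots = 0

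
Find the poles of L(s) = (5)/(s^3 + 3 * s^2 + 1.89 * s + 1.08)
Set denominator = 0: s^3 + 3*s^2 + 1.89*s + 1.08 = (s + 2.4)(s^2 + 0.6*s + 0.45) = 0 → Poles: -0.3 + 0.6j, -0.3 - 0.6j, -2.4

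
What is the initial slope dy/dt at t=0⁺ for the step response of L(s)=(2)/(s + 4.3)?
IVT: y'(0⁺) = lim_{s→∞} s²·Y(s) = lim_{s→∞} s·L(s).
deg(num) = 0, deg(den) = 1, relative degree = 1, so s·L(s) → (leading num)/(leading den) = 2/1 = 2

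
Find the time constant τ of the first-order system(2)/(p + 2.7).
First-order system: τ = -1/pole. Pole = -2.7. τ = -1/(-2.7) = 0.3704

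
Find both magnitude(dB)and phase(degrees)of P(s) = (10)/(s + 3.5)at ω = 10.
Substitute s = j*10: P(j10) = 0.311804 - 0.890869j.
|P| = 20*log₁₀(sqrt(Re²+Im²)) = -0.50 dB.
∠P = atan2(Im, Re) = -70.71°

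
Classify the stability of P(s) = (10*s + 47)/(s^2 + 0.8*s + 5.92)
Denominator: s^2 + 0.8*s + 5.92. Poles: -0.4 + 2.4j, -0.4 - 2.4j. Stable (all poles in LHP)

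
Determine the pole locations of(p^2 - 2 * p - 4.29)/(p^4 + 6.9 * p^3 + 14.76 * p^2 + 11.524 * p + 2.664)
Set denominator = 0: p^4 + 6.9*p^3 + 14.76*p^2 + 11.524*p + 2.664 = (p + 1.8)(p + 3.7)(p + 0.4)(p + 1) = 0 → Poles: -0.4, -1, -1.8, -3.7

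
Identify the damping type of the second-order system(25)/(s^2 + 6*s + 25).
Standard form: ωn²/(s²+2ζωn·s+ωn²) gives ωn=5, ζ=0.6.
Underdamped (ζ = 0.6 < 1)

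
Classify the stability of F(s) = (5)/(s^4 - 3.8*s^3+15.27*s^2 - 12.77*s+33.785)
Denominator: s^4 - 3.8*s^3 + 15.27*s^2 - 12.77*s + 33.785 = (s^2 - 0.2*s + 2.9)(s^2 - 3.6*s + 11.65). Poles: 0.1 + 1.7j, 0.1 - 1.7j, 1.8 + 2.9j, 1.8 - 2.9j. Unstable (4 pole(s) in RHP)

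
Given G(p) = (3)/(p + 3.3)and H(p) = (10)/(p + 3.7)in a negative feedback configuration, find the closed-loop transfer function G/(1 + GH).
Closed-loop T = G/(1+GH).
Numerator: G_num * H_den = 3*p + 11.1.
Denominator: G_den * H_den + G_num * H_num = (p^2 + 7*p + 12.21) + (30) = p^2 + 7*p + 42.21.
T(p) = (3*p + 11.1)/(p^2 + 7*p + 42.21)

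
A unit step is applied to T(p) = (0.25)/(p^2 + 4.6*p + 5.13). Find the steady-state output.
FVT: lim_{t→∞} y(t) = lim_{p→0} p*Y(p) where Y(p) = T(p)/p.
= lim_{p→0} T(p) = T(0) = num(0)/den(0) = 0.25/5.13 = 0.04873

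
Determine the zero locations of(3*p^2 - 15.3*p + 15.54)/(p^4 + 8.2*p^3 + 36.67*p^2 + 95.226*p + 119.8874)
Set numerator = 0: 3*p^2 - 15.3*p + 15.54 = 3*(p - 3.7)(p - 1.4) = 0 → Zeros: 1.4, 3.7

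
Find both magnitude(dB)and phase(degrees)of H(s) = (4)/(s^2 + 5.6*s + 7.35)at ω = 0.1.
Substitute s = j*0.1: H(j0.1) = 0.541805 - 0.0413367j.
|H| = 20*log₁₀(sqrt(Re²+Im²)) = -5.30 dB.
∠H = atan2(Im, Re) = -4.36°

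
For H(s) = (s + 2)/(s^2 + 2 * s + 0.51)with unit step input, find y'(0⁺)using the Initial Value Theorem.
IVT: y'(0⁺) = lim_{s→∞} s²·Y(s) = lim_{s→∞} s·H(s).
deg(num) = 1, deg(den) = 2, relative degree = 1, so s·H(s) → (leading num)/(leading den) = 1/1 = 1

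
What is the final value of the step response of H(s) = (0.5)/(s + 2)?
FVT: lim_{t→∞} y(t) = lim_{s→0} s*Y(s) where Y(s) = H(s)/s.
= lim_{s→0} H(s) = H(0) = num(0)/den(0) = 0.5/2 = 0.25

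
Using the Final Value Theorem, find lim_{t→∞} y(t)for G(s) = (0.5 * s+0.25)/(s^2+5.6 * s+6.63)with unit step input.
FVT: lim_{t→∞} y(t) = lim_{s→0} s*Y(s) where Y(s) = G(s)/s.
= lim_{s→0} G(s) = G(0) = num(0)/den(0) = 0.25/6.63 = 0.03771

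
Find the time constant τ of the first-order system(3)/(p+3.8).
First-order system: τ = -1/pole. Pole = -3.8. τ = -1/(-3.8) = 0.2632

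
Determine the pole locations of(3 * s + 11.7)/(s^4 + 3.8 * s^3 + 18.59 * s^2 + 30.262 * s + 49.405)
Set denominator = 0: s^4 + 3.8*s^3 + 18.59*s^2 + 30.262*s + 49.405 = (s^2 + 2.2*s + 4.82)(s^2 + 1.6*s + 10.25) = 0 → Poles: -0.8 + 3.1j, -0.8 - 3.1j, -1.1 + 1.9j, -1.1 - 1.9j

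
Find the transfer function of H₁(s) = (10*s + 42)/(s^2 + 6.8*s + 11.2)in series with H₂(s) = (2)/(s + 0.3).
Series: H = H₁ · H₂ = (n₁·n₂)/(d₁·d₂).
Num: n₁·n₂ = 20*s + 84. Den: d₁·d₂ = s^3 + 7.1*s^2 + 13.24*s + 3.36.
H(s) = (20*s + 84)/(s^3 + 7.1*s^2 + 13.24*s + 3.36)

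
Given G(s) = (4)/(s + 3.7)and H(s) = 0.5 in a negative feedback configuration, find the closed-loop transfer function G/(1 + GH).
Closed-loop T = G/(1+GH).
Numerator: G_num * H_den = 4.
Denominator: G_den * H_den + G_num * H_num = (s + 3.7) + (2) = s + 5.7.
T(s) = (4)/(s + 5.7)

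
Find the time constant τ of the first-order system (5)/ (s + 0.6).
First-order system: τ = -1/pole. Pole = -0.6. τ = -1/(-0.6) = 1.667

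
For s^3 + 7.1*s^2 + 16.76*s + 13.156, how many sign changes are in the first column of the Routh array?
Routh array:
s^3: [1, 16.76]; s^2: [7.1, 13.156]; s^1: [14.907]; s^0: [13.156]
First column: [1, 7.1, 14.907, 13.156]. Sign changes = 0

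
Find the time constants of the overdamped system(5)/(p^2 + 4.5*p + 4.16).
Overdamped: real poles at -1.3, -3.2. τ = -1/pole → τ₁ = 0.7692, τ₂ = 0.3125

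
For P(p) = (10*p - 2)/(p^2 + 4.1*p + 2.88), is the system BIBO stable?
Denominator: p^2 + 4.1*p + 2.88 = (p + 0.9)(p + 3.2). Poles: -0.9, -3.2. All Re(p)<0: Yes (stable)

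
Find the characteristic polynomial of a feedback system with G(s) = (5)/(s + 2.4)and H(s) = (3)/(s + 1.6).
Characteristic poly = G_den * H_den + G_num * H_num = (s^2 + 4*s + 3.84) + (15) = s^2 + 4*s + 18.84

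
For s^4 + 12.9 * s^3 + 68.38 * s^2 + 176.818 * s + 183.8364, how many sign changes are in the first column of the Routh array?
Routh array:
s^4: [1, 68.38, 183.8364]; s^3: [12.9, 176.818]; s^2: [54.6732, 183.8364]; s^1: [133.442]; s^0: [183.8364]
First column: [1, 12.9, 54.6732, 133.442, 183.8364]. Sign changes = 0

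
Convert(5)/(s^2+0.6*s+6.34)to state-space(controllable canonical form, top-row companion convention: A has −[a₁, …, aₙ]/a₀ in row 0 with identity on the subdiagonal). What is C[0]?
Reachable canonical form: C = numerator coefficients (right-aligned, zero-padded to length n).
num = 5, C = [[0, 5]].
C[0] = 0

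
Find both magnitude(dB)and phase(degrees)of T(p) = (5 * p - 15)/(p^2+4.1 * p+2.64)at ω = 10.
Substitute p = j*10: T(j10) = 0.314553 - 0.381094j.
|T| = 20*log₁₀(sqrt(Re²+Im²)) = -6.12 dB.
∠T = atan2(Im, Re) = -50.46°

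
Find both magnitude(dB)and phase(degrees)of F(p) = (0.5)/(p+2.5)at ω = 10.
Substitute p = j*10: F(j10) = 0.0117647 - 0.0470588j.
|F| = 20*log₁₀(sqrt(Re²+Im²)) = -26.28 dB.
∠F = atan2(Im, Re) = -75.96°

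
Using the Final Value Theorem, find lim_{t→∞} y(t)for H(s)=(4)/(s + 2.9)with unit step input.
FVT: lim_{t→∞} y(t) = lim_{s→0} s*Y(s) where Y(s) = H(s)/s.
= lim_{s→0} H(s) = H(0) = num(0)/den(0) = 4/2.9 = 1.379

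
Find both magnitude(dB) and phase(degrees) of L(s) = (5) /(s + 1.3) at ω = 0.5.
Substitute s = j*0.5: L(j0.5) = 3.35052 - 1.28866j.
|L| = 20*log₁₀(sqrt(Re²+Im²)) = 11.10 dB.
∠L = atan2(Im, Re) = -21.04°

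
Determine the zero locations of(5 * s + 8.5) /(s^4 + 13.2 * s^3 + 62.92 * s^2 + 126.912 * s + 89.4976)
Set numerator = 0: 5*s + 8.5 = 0 → Zeros: -1.7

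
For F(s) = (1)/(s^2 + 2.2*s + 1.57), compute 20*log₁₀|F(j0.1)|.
Substitute s = j*0.1: F(j0.1) = 0.628525 - 0.0886382j.
|F(j0.1)| = sqrt(Re² + Im²) = 0.6347.
20*log₁₀(0.6347) = -3.95 dB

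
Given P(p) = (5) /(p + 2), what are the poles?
Set denominator = 0: p + 2 = 0 → Poles: -2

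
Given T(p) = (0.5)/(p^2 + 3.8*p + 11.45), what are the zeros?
Numerator is a nonzero constant (0.5) → Zeros: none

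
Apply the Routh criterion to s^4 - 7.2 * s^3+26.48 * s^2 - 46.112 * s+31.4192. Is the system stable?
Routh array:
s^4: [1, 26.48, 31.4192]; s^3: [-7.2, -46.112]; s^2: [20.0756, 31.4192]; s^1: [-34.8437]; s^0: [31.4192]
First column: [1, -7.2, 20.0756, -34.8437, 31.4192]. Sign changes = 4.
No, unstable (4 RHP root(s))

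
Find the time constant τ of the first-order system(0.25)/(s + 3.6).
First-order system: τ = -1/pole. Pole = -3.6. τ = -1/(-3.6) = 0.2778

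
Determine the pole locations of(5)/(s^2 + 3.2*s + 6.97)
Set denominator = 0: s^2 + 3.2*s + 6.97 = 0 → Poles: -1.6 + 2.1j, -1.6 - 2.1j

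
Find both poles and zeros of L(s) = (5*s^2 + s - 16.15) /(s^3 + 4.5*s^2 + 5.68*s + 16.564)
Set denominator = 0: s^3 + 4.5*s^2 + 5.68*s + 16.564 = (s + 4.1)(s^2 + 0.4*s + 4.04) = 0 → Poles: -0.2 + 2j, -0.2 - 2j, -4.1
Set numerator = 0: 5*s^2 + s - 16.15 = 5*(s - 1.7)(s + 1.9) = 0 → Zeros: -1.9, 1.7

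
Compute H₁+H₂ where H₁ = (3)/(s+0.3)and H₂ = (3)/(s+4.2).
Parallel: H = H₁ + H₂ = (n₁·d₂ + n₂·d₁)/(d₁·d₂).
n₁·d₂ = 3*s + 12.6. n₂·d₁ = 3*s + 0.9. Sum = 6*s + 13.5. d₁·d₂ = s^2 + 4.5*s + 1.26.
H(s) = (6*s + 13.5)/(s^2 + 4.5*s + 1.26)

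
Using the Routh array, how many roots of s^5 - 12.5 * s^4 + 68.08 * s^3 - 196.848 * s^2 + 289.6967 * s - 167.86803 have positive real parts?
Routh array:
s^5: [1, 68.08, 289.6967]; s^4: [-12.5, -196.848, -167.86803]; s^3: [52.33216, 276.267]; s^2: [-130.859, -167.86803]; s^1: [209.135]; s^0: [-167.86803]
First column: [1, -12.5, 52.33216, -130.859, 209.135, -167.86803]. Sign changes = RHP roots = 5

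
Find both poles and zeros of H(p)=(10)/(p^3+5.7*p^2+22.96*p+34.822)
Set denominator = 0: p^3 + 5.7*p^2 + 22.96*p + 34.822 = (p + 2.3)(p^2 + 3.4*p + 15.14) = 0 → Poles: -1.7 + 3.5j, -1.7 - 3.5j, -2.3
Numerator is a nonzero constant (10) → Zeros: none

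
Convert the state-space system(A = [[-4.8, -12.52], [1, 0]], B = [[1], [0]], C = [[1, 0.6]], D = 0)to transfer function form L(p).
L(p) = C(pI - A)⁻¹B + D.
Characteristic polynomial det(pI - A) = p^2 + 4.8*p + 12.52.
Numerator from C·adj(pI-A)·B + D·det(pI-A) = p + 0.6.
L(p) = (p + 0.6)/(p^2 + 4.8*p + 12.52)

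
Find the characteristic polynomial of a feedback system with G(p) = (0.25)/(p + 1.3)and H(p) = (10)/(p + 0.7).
Characteristic poly = G_den * H_den + G_num * H_num = (p^2 + 2*p + 0.91) + (2.5) = p^2 + 2*p + 3.41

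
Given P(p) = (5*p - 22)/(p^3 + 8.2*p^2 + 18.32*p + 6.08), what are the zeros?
Set numerator = 0: 5*p - 22 = 0 → Zeros: 4.4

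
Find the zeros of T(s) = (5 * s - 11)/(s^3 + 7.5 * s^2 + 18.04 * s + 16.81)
Set numerator = 0: 5*s - 11 = 0 → Zeros: 2.2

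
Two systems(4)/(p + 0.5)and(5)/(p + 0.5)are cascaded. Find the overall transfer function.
Series: H = H₁ · H₂ = (n₁·n₂)/(d₁·d₂).
Num: n₁·n₂ = 20. Den: d₁·d₂ = p^2 + p + 0.25.
H(p) = (20)/(p^2 + p + 0.25)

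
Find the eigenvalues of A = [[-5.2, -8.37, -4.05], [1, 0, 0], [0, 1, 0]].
Eigenvalues solve det(λI - A) = 0.
Characteristic polynomial: λ^3 + 5.2*λ^2 + 8.37*λ + 4.05 = 0.
Factor: (λ + 0.9)(λ + 1.8)(λ + 2.5) = 0.
Roots: -0.9, -1.8, -2.5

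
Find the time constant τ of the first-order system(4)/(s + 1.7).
First-order system: τ = -1/pole. Pole = -1.7. τ = -1/(-1.7) = 0.5882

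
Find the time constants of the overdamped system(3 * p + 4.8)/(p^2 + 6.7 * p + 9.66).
Overdamped: real poles at -2.1, -4.6. τ = -1/pole → τ₁ = 0.4762, τ₂ = 0.2174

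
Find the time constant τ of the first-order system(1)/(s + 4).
First-order system: τ = -1/pole. Pole = -4. τ = -1/(-4) = 0.25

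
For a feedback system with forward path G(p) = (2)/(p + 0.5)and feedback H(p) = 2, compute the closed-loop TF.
Closed-loop T = G/(1+GH).
Numerator: G_num * H_den = 2.
Denominator: G_den * H_den + G_num * H_num = (p + 0.5) + (4) = p + 4.5.
T(p) = (2)/(p + 4.5)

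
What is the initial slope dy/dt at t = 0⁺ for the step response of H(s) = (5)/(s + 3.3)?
IVT: y'(0⁺) = lim_{s→∞} s²·Y(s) = lim_{s→∞} s·H(s).
deg(num) = 0, deg(den) = 1, relative degree = 1, so s·H(s) → (leading num)/(leading den) = 5/1 = 5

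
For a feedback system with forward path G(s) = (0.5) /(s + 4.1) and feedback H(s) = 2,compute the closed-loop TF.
Closed-loop T = G/(1+GH).
Numerator: G_num * H_den = 0.5.
Denominator: G_den * H_den + G_num * H_num = (s + 4.1) + (1) = s + 5.1.
T(s) = (0.5)/(s + 5.1)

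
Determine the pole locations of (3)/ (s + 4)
Set denominator = 0: s + 4 = 0 → Poles: -4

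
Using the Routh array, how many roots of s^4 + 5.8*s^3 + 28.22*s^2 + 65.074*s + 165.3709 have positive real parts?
Routh array:
s^4: [1, 28.22, 165.3709]; s^3: [5.8, 65.074]; s^2: [17.0003, 165.3709]; s^1: [8.65448]; s^0: [165.3709]
First column: [1, 5.8, 17.0003, 8.65448, 165.3709]. Sign changes = RHP roots = 0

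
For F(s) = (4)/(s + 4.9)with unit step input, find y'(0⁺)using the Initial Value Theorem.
IVT: y'(0⁺) = lim_{s→∞} s²·Y(s) = lim_{s→∞} s·F(s).
deg(num) = 0, deg(den) = 1, relative degree = 1, so s·F(s) → (leading num)/(leading den) = 4/1 = 4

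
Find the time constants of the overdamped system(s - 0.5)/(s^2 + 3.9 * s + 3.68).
Overdamped: real poles at -1.6, -2.3. τ = -1/pole → τ₁ = 0.625, τ₂ = 0.4348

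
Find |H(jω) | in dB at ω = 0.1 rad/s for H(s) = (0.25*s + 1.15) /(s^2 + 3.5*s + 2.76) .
Substitute s = j*0.1: H(j0.1) = 0.412655 - 0.0434288j.
|H(j0.1)| = sqrt(Re² + Im²) = 0.4149.
20*log₁₀(0.4149) = -7.64 dB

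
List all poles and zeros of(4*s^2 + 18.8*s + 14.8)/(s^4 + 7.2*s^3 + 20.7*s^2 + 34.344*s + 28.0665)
Set denominator = 0: s^4 + 7.2*s^3 + 20.7*s^2 + 34.344*s + 28.0665 = (s + 3.3)(s + 2.1)(s^2 + 1.8*s + 4.05) = 0 → Poles: -0.9 + 1.8j, -0.9 - 1.8j, -2.1, -3.3
Set numerator = 0: 4*s^2 + 18.8*s + 14.8 = 4*(s + 1)(s + 3.7) = 0 → Zeros: -1, -3.7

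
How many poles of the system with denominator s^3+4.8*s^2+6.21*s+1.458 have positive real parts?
s^3 + 4.8*s^2 + 6.21*s + 1.458 = (s + 0.3)(s + 1.8)(s + 2.7). Poles: -0.3, -1.8, -2.7. RHP poles (Re>0): 0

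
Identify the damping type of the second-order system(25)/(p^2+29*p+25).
Standard form: ωn²/(p²+2ζωn·p+ωn²) gives ωn=5, ζ=2.9.
Overdamped (ζ = 2.9 > 1)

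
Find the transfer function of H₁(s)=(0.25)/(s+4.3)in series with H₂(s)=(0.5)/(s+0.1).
Series: H = H₁ · H₂ = (n₁·n₂)/(d₁·d₂).
Num: n₁·n₂ = 0.125. Den: d₁·d₂ = s^2 + 4.4*s + 0.43.
H(s) = (0.125)/(s^2 + 4.4*s + 0.43)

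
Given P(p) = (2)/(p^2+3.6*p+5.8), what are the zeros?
Numerator is a nonzero constant (2) → Zeros: none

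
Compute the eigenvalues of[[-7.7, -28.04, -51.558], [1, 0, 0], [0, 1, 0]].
Eigenvalues solve det(λI - A) = 0.
Characteristic polynomial: λ^3 + 7.7*λ^2 + 28.04*λ + 51.558 = 0.
Factor: (λ + 3.9)(λ^2 + 3.8*λ + 13.22) = 0.
Roots: -1.9 + 3.1j, -1.9 - 3.1j, -3.9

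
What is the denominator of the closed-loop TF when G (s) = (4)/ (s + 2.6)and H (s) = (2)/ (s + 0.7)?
Characteristic poly = G_den * H_den + G_num * H_num = (s^2 + 3.3*s + 1.82) + (8) = s^2 + 3.3*s + 9.82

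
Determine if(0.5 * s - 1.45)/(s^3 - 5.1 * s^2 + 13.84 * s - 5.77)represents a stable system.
Denominator: s^3 - 5.1*s^2 + 13.84*s - 5.77 = (s - 0.5)(s^2 - 4.6*s + 11.54). Poles: 0.5, 2.3 + 2.5j, 2.3 - 2.5j. All Re(p)<0: No (unstable)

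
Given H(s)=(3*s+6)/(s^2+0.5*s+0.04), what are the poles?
Set denominator = 0: s^2 + 0.5*s + 0.04 = (s + 0.1)(s + 0.4) = 0 → Poles: -0.1, -0.4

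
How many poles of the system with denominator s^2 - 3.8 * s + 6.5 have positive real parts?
Poles: 1.9 + 1.7j, 1.9 - 1.7j. RHP poles (Re>0): 2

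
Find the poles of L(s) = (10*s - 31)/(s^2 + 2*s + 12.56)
Set denominator = 0: s^2 + 2*s + 12.56 = 0 → Poles: -1 + 3.4j, -1 - 3.4j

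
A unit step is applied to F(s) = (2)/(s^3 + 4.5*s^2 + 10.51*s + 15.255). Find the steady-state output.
FVT: lim_{t→∞} y(t) = lim_{s→0} s*Y(s) where Y(s) = F(s)/s.
= lim_{s→0} F(s) = F(0) = num(0)/den(0) = 2/15.255 = 0.1311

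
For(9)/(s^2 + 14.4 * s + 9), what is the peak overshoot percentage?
Standard form: ωn²/(s²+2ζωn·s+ωn²) → ωn = 3, ζ = 2.4.
ζ ≥ 1, so the response is non-oscillatory: peak overshoot = 0%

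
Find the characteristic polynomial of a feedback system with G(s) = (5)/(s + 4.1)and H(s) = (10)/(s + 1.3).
Characteristic poly = G_den * H_den + G_num * H_num = (s^2 + 5.4*s + 5.33) + (50) = s^2 + 5.4*s + 55.33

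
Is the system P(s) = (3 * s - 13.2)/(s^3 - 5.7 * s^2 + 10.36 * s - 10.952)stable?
Denominator: s^3 - 5.7*s^2 + 10.36*s - 10.952 = (s - 3.7)(s^2 - 2*s + 2.96). Poles: 1 + 1.4j, 1 - 1.4j, 3.7. All Re(p)<0: No (unstable)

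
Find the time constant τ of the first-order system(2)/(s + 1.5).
First-order system: τ = -1/pole. Pole = -1.5. τ = -1/(-1.5) = 0.6667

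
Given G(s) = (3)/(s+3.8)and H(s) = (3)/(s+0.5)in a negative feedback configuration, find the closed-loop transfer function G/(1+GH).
Closed-loop T = G/(1+GH).
Numerator: G_num * H_den = 3*s + 1.5.
Denominator: G_den * H_den + G_num * H_num = (s^2 + 4.3*s + 1.9) + (9) = s^2 + 4.3*s + 10.9.
T(s) = (3*s + 1.5)/(s^2 + 4.3*s + 10.9)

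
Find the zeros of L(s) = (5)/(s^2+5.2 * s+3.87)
Numerator is a nonzero constant (5) → Zeros: none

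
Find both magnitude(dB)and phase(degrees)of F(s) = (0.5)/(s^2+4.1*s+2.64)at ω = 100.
Substitute s = j*100: F(j100) = -4.99292e-05 - 2.04764e-06j.
|F| = 20*log₁₀(sqrt(Re²+Im²)) = -86.03 dB.
∠F = atan2(Im, Re) = -177.65°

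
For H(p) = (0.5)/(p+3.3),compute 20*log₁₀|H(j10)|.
Substitute p = j*10: H(j10) = 0.0148796 - 0.0450897j.
|H(j10)| = sqrt(Re² + Im²) = 0.04748.
20*log₁₀(0.04748) = -26.47 dB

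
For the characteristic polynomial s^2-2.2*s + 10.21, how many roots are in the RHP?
Poles: 1.1 + 3j, 1.1 - 3j. RHP poles (Re>0): 2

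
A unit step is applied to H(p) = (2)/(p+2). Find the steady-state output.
FVT: lim_{t→∞} y(t) = lim_{p→0} p*Y(p) where Y(p) = H(p)/p.
= lim_{p→0} H(p) = H(0) = num(0)/den(0) = 2/2 = 1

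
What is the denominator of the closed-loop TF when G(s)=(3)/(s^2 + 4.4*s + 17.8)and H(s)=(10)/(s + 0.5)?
Characteristic poly = G_den * H_den + G_num * H_num = (s^3 + 4.9*s^2 + 20*s + 8.9) + (30) = s^3 + 4.9*s^2 + 20*s + 38.9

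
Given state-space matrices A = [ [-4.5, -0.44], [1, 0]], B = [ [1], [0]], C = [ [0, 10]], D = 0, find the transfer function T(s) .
T(s) = C(sI - A)⁻¹B + D.
Characteristic polynomial det(sI - A) = s^2 + 4.5*s + 0.44.
Numerator from C·adj(sI-A)·B + D·det(sI-A) = 10.
T(s) = (10)/(s^2 + 4.5*s + 0.44)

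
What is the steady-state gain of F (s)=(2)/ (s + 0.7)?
DC gain = F(0) = num(0)/den(0) = 2/0.7 = 2.857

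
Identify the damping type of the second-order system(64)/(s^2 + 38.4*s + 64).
Standard form: ωn²/(s²+2ζωn·s+ωn²) gives ωn=8, ζ=2.4.
Overdamped (ζ = 2.4 > 1)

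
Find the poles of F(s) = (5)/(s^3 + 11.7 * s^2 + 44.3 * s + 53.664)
Set denominator = 0: s^3 + 11.7*s^2 + 44.3*s + 53.664 = (s + 2.6)(s + 4.8)(s + 4.3) = 0 → Poles: -2.6, -4.3, -4.8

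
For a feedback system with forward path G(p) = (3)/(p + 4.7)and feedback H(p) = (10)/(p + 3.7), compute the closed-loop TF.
Closed-loop T = G/(1+GH).
Numerator: G_num * H_den = 3*p + 11.1.
Denominator: G_den * H_den + G_num * H_num = (p^2 + 8.4*p + 17.39) + (30) = p^2 + 8.4*p + 47.39.
T(p) = (3*p + 11.1)/(p^2 + 8.4*p + 47.39)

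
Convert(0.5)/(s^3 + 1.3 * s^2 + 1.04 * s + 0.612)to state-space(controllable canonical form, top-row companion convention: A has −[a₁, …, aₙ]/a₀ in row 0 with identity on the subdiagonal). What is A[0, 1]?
Reachable canonical form for den = s^3 + 1.3*s^2 + 1.04*s + 0.612: top row of A = -[a₁,a₂,...,aₙ]/a₀, ones on the subdiagonal, zeros elsewhere.
A = [[-1.3, -1.04, -0.612], [1, 0, 0], [0, 1, 0]].
A[0,1] = -1.04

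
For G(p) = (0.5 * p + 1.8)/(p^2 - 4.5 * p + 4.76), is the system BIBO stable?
Denominator: p^2 - 4.5*p + 4.76 = (p - 1.7)(p - 2.8). Poles: 1.7, 2.8. All Re(p)<0: No (unstable)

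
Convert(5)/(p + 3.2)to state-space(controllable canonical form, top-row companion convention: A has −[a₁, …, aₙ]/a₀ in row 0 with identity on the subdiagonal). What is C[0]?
Reachable canonical form: C = numerator coefficients (right-aligned, zero-padded to length n).
num = 5, C = [[5]].
C[0] = 5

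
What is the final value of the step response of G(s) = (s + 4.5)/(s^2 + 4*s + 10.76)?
FVT: lim_{t→∞} y(t) = lim_{s→0} s*Y(s) where Y(s) = G(s)/s.
= lim_{s→0} G(s) = G(0) = num(0)/den(0) = 4.5/10.76 = 0.4182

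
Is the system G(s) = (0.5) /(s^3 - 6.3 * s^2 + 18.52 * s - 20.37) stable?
Denominator: s^3 - 6.3*s^2 + 18.52*s - 20.37 = (s - 2.1)(s^2 - 4.2*s + 9.7). Poles: 2.1, 2.1 + 2.3j, 2.1 - 2.3j. All Re(p)<0: No (unstable)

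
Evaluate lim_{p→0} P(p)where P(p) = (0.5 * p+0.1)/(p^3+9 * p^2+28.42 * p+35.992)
DC gain = P(0) = num(0)/den(0) = 0.1/35.992 = 0.002778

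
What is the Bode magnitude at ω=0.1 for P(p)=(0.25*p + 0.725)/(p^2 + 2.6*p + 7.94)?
Substitute p = j*0.1: P(j0.1) = 0.09143 + 0.000154879j.
|P(j0.1)| = sqrt(Re² + Im²) = 0.09143.
20*log₁₀(0.09143) = -20.78 dB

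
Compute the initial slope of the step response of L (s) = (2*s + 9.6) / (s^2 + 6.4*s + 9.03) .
IVT: y'(0⁺) = lim_{s→∞} s²·Y(s) = lim_{s→∞} s·L(s).
deg(num) = 1, deg(den) = 2, relative degree = 1, so s·L(s) → (leading num)/(leading den) = 2/1 = 2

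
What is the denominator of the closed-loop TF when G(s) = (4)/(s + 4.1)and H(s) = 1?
Characteristic poly = G_den * H_den + G_num * H_num = (s + 4.1) + (4) = s + 8.1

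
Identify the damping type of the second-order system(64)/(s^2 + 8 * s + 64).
Standard form: ωn²/(s²+2ζωn·s+ωn²) gives ωn=8, ζ=0.5.
Underdamped (ζ = 0.5 < 1)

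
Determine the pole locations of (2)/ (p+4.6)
Set denominator = 0: p + 4.6 = 0 → Poles: -4.6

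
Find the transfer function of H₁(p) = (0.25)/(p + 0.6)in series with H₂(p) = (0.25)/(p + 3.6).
Series: H = H₁ · H₂ = (n₁·n₂)/(d₁·d₂).
Num: n₁·n₂ = 0.0625. Den: d₁·d₂ = p^2 + 4.2*p + 2.16.
H(p) = (0.0625)/(p^2 + 4.2*p + 2.16)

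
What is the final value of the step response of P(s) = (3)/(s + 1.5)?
FVT: lim_{t→∞} y(t) = lim_{s→0} s*Y(s) where Y(s) = P(s)/s.
= lim_{s→0} P(s) = P(0) = num(0)/den(0) = 3/1.5 = 2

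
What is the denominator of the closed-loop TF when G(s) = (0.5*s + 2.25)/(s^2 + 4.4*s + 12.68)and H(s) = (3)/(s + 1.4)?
Characteristic poly = G_den * H_den + G_num * H_num = (s^3 + 5.8*s^2 + 18.84*s + 17.752) + (1.5*s + 6.75) = s^3 + 5.8*s^2 + 20.34*s + 24.502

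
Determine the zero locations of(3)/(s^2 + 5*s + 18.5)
Numerator is a nonzero constant (3) → Zeros: none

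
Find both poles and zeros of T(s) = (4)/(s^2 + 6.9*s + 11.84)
Set denominator = 0: s^2 + 6.9*s + 11.84 = (s + 3.2)(s + 3.7) = 0 → Poles: -3.2, -3.7
Numerator is a nonzero constant (4) → Zeros: none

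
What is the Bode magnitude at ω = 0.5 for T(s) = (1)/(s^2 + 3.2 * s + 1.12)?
Substitute s = j*0.5: T(j0.5) = 0.262293 - 0.482378j.
|T(j0.5)| = sqrt(Re² + Im²) = 0.5491.
20*log₁₀(0.5491) = -5.21 dB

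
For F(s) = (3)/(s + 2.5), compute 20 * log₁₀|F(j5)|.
Substitute s = j*5: F(j5) = 0.24 - 0.48j.
|F(j5)| = sqrt(Re² + Im²) = 0.5367.
20*log₁₀(0.5367) = -5.41 dB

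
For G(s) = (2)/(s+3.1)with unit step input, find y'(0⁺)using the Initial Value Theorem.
IVT: y'(0⁺) = lim_{s→∞} s²·Y(s) = lim_{s→∞} s·G(s).
deg(num) = 0, deg(den) = 1, relative degree = 1, so s·G(s) → (leading num)/(leading den) = 2/1 = 2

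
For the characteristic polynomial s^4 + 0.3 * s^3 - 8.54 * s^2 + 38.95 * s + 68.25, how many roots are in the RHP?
s^4 + 0.3*s^3 - 8.54*s^2 + 38.95*s + 68.25 = (s + 3.9)(s + 1.4)(s^2 - 5*s + 12.5). Poles: -1.4, -3.9, 2.5 + 2.5j, 2.5 - 2.5j. RHP poles (Re>0): 2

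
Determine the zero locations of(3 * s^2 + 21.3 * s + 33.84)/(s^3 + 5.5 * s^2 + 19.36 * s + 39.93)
Set numerator = 0: 3*s^2 + 21.3*s + 33.84 = 3*(s + 4.7)(s + 2.4) = 0 → Zeros: -2.4, -4.7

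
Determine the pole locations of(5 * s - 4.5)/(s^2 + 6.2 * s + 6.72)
Set denominator = 0: s^2 + 6.2*s + 6.72 = (s + 1.4)(s + 4.8) = 0 → Poles: -1.4, -4.8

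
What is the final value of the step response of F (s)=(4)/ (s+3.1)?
FVT: lim_{t→∞} y(t) = lim_{s→0} s*Y(s) where Y(s) = F(s)/s.
= lim_{s→0} F(s) = F(0) = num(0)/den(0) = 4/3.1 = 1.29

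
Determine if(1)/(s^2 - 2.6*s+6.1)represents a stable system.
Denominator: s^2 - 2.6*s + 6.1. Poles: 1.3 + 2.1j, 1.3 - 2.1j. All Re(p)<0: No (unstable)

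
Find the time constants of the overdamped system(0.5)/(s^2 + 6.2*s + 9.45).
Overdamped: real poles at -2.7, -3.5. τ = -1/pole → τ₁ = 0.3704, τ₂ = 0.2857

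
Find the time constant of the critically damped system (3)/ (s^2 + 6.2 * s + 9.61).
Critically damped (ζ = 1): repeated real pole at -3.1, -3.1. τ = -1/pole = 0.3226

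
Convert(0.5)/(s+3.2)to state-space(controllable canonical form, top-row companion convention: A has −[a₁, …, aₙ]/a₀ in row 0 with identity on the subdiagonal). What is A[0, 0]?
Reachable canonical form for den = s + 3.2: top row of A = -[a₁,a₂,...,aₙ]/a₀, ones on the subdiagonal, zeros elsewhere.
A = [[-3.2]].
A[0,0] = -3.2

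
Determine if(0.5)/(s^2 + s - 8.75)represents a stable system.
Denominator: s^2 + s - 8.75 = (s - 2.5)(s + 3.5). Poles: -3.5, 2.5. All Re(p)<0: No (unstable)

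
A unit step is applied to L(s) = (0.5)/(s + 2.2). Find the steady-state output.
FVT: lim_{t→∞} y(t) = lim_{s→0} s*Y(s) where Y(s) = L(s)/s.
= lim_{s→0} L(s) = L(0) = num(0)/den(0) = 0.5/2.2 = 0.2273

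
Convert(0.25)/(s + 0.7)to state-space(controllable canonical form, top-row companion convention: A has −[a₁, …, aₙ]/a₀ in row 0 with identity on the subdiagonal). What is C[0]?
Reachable canonical form: C = numerator coefficients (right-aligned, zero-padded to length n).
num = 0.25, C = [[0.25]].
C[0] = 0.25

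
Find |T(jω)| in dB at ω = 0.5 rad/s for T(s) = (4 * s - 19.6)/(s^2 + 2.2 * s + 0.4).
Substitute s = j*0.5: T(j0.5) = -0.600406 + 17.7363j.
|T(j0.5)| = sqrt(Re² + Im²) = 17.75.
20*log₁₀(17.75) = 24.98 dB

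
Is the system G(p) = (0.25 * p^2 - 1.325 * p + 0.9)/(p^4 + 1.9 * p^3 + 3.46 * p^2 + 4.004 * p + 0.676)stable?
Denominator: p^4 + 1.9*p^3 + 3.46*p^2 + 4.004*p + 0.676 = (p + 1.3)(p + 0.2)(p^2 + 0.4*p + 2.6). Poles: -0.2, -0.2 + 1.6j, -0.2 - 1.6j, -1.3. All Re(p)<0: Yes (stable)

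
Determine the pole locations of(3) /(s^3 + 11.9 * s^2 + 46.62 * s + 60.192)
Set denominator = 0: s^3 + 11.9*s^2 + 46.62*s + 60.192 = (s + 3.3)(s + 3.8)(s + 4.8) = 0 → Poles: -3.3, -3.8, -4.8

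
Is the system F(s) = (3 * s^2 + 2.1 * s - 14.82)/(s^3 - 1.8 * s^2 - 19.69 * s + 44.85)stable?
Denominator: s^3 - 1.8*s^2 - 19.69*s + 44.85 = (s - 2.5)(s + 4.6)(s - 3.9). Poles: -4.6, 2.5, 3.9. All Re(p)<0: No (unstable)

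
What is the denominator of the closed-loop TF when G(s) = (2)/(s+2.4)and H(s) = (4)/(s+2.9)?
Characteristic poly = G_den * H_den + G_num * H_num = (s^2 + 5.3*s + 6.96) + (8) = s^2 + 5.3*s + 14.96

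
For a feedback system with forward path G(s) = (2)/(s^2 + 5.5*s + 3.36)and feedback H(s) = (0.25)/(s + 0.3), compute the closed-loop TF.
Closed-loop T = G/(1+GH).
Numerator: G_num * H_den = 2*s + 0.6.
Denominator: G_den * H_den + G_num * H_num = (s^3 + 5.8*s^2 + 5.01*s + 1.008) + (0.5) = s^3 + 5.8*s^2 + 5.01*s + 1.508.
T(s) = (2*s + 0.6)/(s^3 + 5.8*s^2 + 5.01*s + 1.508)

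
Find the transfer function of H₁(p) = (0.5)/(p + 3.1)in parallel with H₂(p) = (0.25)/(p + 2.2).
Parallel: H = H₁ + H₂ = (n₁·d₂ + n₂·d₁)/(d₁·d₂).
n₁·d₂ = 0.5*p + 1.1. n₂·d₁ = 0.25*p + 0.775. Sum = 0.75*p + 1.875. d₁·d₂ = p^2 + 5.3*p + 6.82.
H(p) = (0.75*p + 1.875)/(p^2 + 5.3*p + 6.82)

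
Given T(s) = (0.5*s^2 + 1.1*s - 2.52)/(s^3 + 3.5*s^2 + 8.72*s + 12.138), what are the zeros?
Set numerator = 0: 0.5*s^2 + 1.1*s - 2.52 = 0.5*(s + 3.6)(s - 1.4) = 0 → Zeros: -3.6, 1.4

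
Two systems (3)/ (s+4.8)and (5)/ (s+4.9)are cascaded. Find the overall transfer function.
Series: H = H₁ · H₂ = (n₁·n₂)/(d₁·d₂).
Num: n₁·n₂ = 15. Den: d₁·d₂ = s^2 + 9.7*s + 23.52.
H(s) = (15)/(s^2 + 9.7*s + 23.52)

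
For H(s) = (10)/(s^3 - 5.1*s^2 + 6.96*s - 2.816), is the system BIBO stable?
Denominator: s^3 - 5.1*s^2 + 6.96*s - 2.816 = (s - 3.2)(s - 0.8)(s - 1.1). Poles: 0.8, 1.1, 3.2. All Re(p)<0: No (unstable)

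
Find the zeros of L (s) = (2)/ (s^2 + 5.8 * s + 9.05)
Numerator is a nonzero constant (2) → Zeros: none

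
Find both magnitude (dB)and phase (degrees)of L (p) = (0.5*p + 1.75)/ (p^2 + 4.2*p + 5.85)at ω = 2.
Substitute p = j*2: L(j2) = 0.157301 - 0.17369j.
|L| = 20*log₁₀(sqrt(Re²+Im²)) = -12.60 dB.
∠L = atan2(Im, Re) = -47.83°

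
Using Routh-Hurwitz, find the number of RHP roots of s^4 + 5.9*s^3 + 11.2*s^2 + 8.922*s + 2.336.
Routh array:
s^4: [1, 11.2, 2.336]; s^3: [5.9, 8.922]; s^2: [9.6878, 2.336]; s^1: [7.49934]; s^0: [2.336]
First column: [1, 5.9, 9.6878, 7.49934, 2.336]. Sign changes = RHP roots = 0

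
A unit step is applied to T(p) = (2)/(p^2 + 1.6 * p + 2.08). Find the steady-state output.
FVT: lim_{t→∞} y(t) = lim_{p→0} p*Y(p) where Y(p) = T(p)/p.
= lim_{p→0} T(p) = T(0) = num(0)/den(0) = 2/2.08 = 0.9615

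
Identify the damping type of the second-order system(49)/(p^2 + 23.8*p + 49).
Standard form: ωn²/(p²+2ζωn·p+ωn²) gives ωn=7, ζ=1.7.
Overdamped (ζ = 1.7 > 1)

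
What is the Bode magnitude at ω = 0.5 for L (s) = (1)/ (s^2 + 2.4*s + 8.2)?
Substitute s = j*0.5: L(j0.5) = 0.122984 - 0.0185636j.
|L(j0.5)| = sqrt(Re² + Im²) = 0.1244.
20*log₁₀(0.1244) = -18.11 dB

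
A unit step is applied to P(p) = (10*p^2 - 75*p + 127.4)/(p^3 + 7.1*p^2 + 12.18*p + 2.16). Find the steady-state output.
FVT: lim_{t→∞} y(t) = lim_{p→0} p*Y(p) where Y(p) = P(p)/p.
= lim_{p→0} P(p) = P(0) = num(0)/den(0) = 127.4/2.16 = 58.98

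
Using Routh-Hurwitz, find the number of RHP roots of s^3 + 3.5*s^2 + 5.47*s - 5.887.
Routh array:
s^3: [1, 5.47]; s^2: [3.5, -5.887]; s^1: [7.152]; s^0: [-5.887]
First column: [1, 3.5, 7.152, -5.887]. Sign changes = RHP roots = 1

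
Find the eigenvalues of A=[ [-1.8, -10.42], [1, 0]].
Eigenvalues solve det(λI - A) = 0.
Characteristic polynomial: λ^2 + 1.8*λ + 10.42 = 0.
Roots: -0.9 + 3.1j, -0.9 - 3.1j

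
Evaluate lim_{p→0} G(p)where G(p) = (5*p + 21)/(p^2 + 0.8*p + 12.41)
DC gain = G(0) = num(0)/den(0) = 21/12.41 = 1.692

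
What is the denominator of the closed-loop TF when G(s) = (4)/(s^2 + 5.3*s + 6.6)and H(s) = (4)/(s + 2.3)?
Characteristic poly = G_den * H_den + G_num * H_num = (s^3 + 7.6*s^2 + 18.79*s + 15.18) + (16) = s^3 + 7.6*s^2 + 18.79*s + 31.18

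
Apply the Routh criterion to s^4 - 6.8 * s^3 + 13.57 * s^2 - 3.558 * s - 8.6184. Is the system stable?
Routh array:
s^4: [1, 13.57, -8.6184]; s^3: [-6.8, -3.558]; s^2: [13.0468, -8.6184]; s^1: [-8.04993]; s^0: [-8.6184]
First column: [1, -6.8, 13.0468, -8.04993, -8.6184]. Sign changes = 3.
No, unstable (3 RHP root(s))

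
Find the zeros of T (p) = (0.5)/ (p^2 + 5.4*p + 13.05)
Numerator is a nonzero constant (0.5) → Zeros: none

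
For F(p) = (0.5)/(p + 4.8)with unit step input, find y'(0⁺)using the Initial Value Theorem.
IVT: y'(0⁺) = lim_{p→∞} p²·Y(p) = lim_{p→∞} p·F(p).
deg(num) = 0, deg(den) = 1, relative degree = 1, so p·F(p) → (leading num)/(leading den) = 0.5/1 = 0.5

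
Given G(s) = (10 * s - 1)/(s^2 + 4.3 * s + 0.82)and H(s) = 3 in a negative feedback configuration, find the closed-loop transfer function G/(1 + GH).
Closed-loop T = G/(1+GH).
Numerator: G_num * H_den = 10*s - 1.
Denominator: G_den * H_den + G_num * H_num = (s^2 + 4.3*s + 0.82) + (30*s - 3) = s^2 + 34.3*s - 2.18.
T(s) = (10*s - 1)/(s^2 + 34.3*s - 2.18)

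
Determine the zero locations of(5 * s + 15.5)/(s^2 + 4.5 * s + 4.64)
Set numerator = 0: 5*s + 15.5 = 0 → Zeros: -3.1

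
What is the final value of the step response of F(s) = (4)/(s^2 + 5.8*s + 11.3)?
FVT: lim_{t→∞} y(t) = lim_{s→0} s*Y(s) where Y(s) = F(s)/s.
= lim_{s→0} F(s) = F(0) = num(0)/den(0) = 4/11.3 = 0.354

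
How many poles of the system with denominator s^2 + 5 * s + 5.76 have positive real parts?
s^2 + 5*s + 5.76 = (s + 3.2)(s + 1.8). Poles: -1.8, -3.2. RHP poles (Re>0): 0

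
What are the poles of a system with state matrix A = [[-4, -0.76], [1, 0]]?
Eigenvalues solve det(λI - A) = 0.
Characteristic polynomial: λ^2 + 4*λ + 0.76 = 0.
Factor: (λ + 3.8)(λ + 0.2) = 0.
Roots: -0.2, -3.8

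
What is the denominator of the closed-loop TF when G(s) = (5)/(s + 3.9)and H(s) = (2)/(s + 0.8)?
Characteristic poly = G_den * H_den + G_num * H_num = (s^2 + 4.7*s + 3.12) + (10) = s^2 + 4.7*s + 13.12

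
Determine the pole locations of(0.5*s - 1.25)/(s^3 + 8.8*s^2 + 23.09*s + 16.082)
Set denominator = 0: s^3 + 8.8*s^2 + 23.09*s + 16.082 = (s + 4.3)(s + 3.4)(s + 1.1) = 0 → Poles: -1.1, -3.4, -4.3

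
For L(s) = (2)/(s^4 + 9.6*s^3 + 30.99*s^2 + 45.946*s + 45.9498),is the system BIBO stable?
Denominator: s^4 + 9.6*s^3 + 30.99*s^2 + 45.946*s + 45.9498 = (s + 3.9)(s + 4.3)(s^2 + 1.4*s + 2.74). Poles: -0.7 + 1.5j, -0.7 - 1.5j, -3.9, -4.3. All Re(p)<0: Yes (stable)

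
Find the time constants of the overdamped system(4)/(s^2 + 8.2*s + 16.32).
Overdamped: real poles at -4.8, -3.4. τ = -1/pole → τ₁ = 0.2083, τ₂ = 0.2941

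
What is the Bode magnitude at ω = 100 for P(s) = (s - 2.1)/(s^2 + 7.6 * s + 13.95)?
Substitute s = j*100: P(j100) = 0.000966818 - 0.00994039j.
|P(j100)| = sqrt(Re² + Im²) = 0.009987.
20*log₁₀(0.009987) = -40.01 dB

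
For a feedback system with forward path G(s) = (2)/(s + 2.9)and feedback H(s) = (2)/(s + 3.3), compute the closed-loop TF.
Closed-loop T = G/(1+GH).
Numerator: G_num * H_den = 2*s + 6.6.
Denominator: G_den * H_den + G_num * H_num = (s^2 + 6.2*s + 9.57) + (4) = s^2 + 6.2*s + 13.57.
T(s) = (2*s + 6.6)/(s^2 + 6.2*s + 13.57)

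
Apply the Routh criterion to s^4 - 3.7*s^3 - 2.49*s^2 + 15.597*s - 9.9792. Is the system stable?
Routh array:
s^4: [1, -2.49, -9.9792]; s^3: [-3.7, 15.597]; s^2: [1.72541, -9.9792]; s^1: [-5.80263]; s^0: [-9.9792]
First column: [1, -3.7, 1.72541, -5.80263, -9.9792]. Sign changes = 3.
No, unstable (3 RHP root(s))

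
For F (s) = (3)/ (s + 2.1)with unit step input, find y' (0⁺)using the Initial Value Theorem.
IVT: y'(0⁺) = lim_{s→∞} s²·Y(s) = lim_{s→∞} s·F(s).
deg(num) = 0, deg(den) = 1, relative degree = 1, so s·F(s) → (leading num)/(leading den) = 3/1 = 3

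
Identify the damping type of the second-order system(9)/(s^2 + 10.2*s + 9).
Standard form: ωn²/(s²+2ζωn·s+ωn²) gives ωn=3, ζ=1.7.
Overdamped (ζ = 1.7 > 1)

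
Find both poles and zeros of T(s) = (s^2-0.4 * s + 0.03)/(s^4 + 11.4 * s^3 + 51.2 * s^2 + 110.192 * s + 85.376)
Set denominator = 0: s^4 + 11.4*s^3 + 51.2*s^2 + 110.192*s + 85.376 = (s + 4.6)(s + 1.6)(s^2 + 5.2*s + 11.6) = 0 → Poles: -1.6, -2.6 + 2.2j, -2.6 - 2.2j, -4.6
Set numerator = 0: s^2 - 0.4*s + 0.03 = (s - 0.3)(s - 0.1) = 0 → Zeros: 0.1, 0.3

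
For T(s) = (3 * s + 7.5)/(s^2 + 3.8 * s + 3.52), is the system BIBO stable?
Denominator: s^2 + 3.8*s + 3.52 = (s + 2.2)(s + 1.6). Poles: -1.6, -2.2. All Re(p)<0: Yes (stable)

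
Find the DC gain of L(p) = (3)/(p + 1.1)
DC gain = L(0) = num(0)/den(0) = 3/1.1 = 2.727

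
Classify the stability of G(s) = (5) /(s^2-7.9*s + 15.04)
Denominator: s^2 - 7.9*s + 15.04 = (s - 3.2)(s - 4.7). Poles: 3.2, 4.7. Unstable (2 pole(s) in RHP)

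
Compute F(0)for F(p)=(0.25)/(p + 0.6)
DC gain = F(0) = num(0)/den(0) = 0.25/0.6 = 0.4167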